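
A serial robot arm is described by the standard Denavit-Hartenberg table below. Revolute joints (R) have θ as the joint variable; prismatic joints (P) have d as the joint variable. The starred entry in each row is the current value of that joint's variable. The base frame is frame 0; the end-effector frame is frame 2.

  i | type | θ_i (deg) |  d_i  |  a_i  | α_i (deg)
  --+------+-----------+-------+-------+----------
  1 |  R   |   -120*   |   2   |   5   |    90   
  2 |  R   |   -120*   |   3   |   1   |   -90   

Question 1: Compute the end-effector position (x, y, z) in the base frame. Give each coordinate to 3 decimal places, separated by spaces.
after link 1: o_1 = (-2.5000, -4.3301, 2.0000)
after link 2: o_2 = (-4.8481, -2.3971, 1.1340)

-4.848 -2.397 1.134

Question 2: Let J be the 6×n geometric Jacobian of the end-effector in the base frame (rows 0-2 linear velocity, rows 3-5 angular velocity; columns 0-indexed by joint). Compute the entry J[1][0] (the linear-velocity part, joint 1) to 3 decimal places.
axis z_0 = ẑ; lever o_n−o_0 = (-4.8481,-2.3971,1.1340)
cross product → J_v[:, 0] = (2.3971,-4.8481,0.0000)
J_ω[:, 0] = z_0
entry J[1][0] = -4.8481

-4.848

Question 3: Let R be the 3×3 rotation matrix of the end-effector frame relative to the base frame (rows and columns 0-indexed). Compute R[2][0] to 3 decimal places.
-0.866

End-effector x-axis (col 0 of R) = (0.2500,0.4330,-0.8660)
R[2][0] = -0.8660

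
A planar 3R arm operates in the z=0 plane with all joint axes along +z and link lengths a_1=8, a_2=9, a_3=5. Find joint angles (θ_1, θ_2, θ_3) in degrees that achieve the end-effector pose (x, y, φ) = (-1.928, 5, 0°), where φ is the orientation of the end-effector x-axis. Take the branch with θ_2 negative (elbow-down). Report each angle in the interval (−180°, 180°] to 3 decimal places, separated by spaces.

wrist centre = target − a_3·(cos φ, sin φ) = (-6.9280, 5.0000)
cos θ_2 = (72.9972−8²−9²)/(2·8·9) = -0.5000; θ_2 = -120.0013° (elbow-down)
β = atan2(5.0000,-6.9280) = 144.1817°; ψ = atan2(-7.7941,3.4998) = -65.8183°
θ_1 = β − ψ = 210.0000°
θ_3 = φ − θ_1 − θ_2 = -89.9987° (wrapped to (-180°,180°])

-150.000 -120.001 -89.999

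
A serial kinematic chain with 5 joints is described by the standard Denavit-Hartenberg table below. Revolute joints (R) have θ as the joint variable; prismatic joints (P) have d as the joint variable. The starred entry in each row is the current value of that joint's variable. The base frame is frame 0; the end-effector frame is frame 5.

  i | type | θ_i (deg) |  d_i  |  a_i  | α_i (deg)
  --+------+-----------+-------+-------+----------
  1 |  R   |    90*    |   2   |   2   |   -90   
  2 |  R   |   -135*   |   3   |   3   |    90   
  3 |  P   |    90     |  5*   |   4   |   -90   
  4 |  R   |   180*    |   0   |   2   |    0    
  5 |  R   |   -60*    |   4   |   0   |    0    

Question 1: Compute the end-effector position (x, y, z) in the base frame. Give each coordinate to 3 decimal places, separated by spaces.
-5.000 -0.828 -2.243

after link 1: o_1 = (0.0000, 2.0000, 2.0000)
after link 2: o_2 = (-3.0000, -0.1213, 4.1213)
after link 3: o_3 = (-7.0000, -3.6569, 0.5858)
after link 4: o_4 = (-5.0000, -3.6569, 0.5858)
after link 5: o_5 = (-5.0000, -0.8284, -2.2426)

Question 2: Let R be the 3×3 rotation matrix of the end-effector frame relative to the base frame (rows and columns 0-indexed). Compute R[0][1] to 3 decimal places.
End-effector y-axis (col 1 of R) = (0.8660,-0.3536,-0.3536)
R[0][1] = 0.8660

0.866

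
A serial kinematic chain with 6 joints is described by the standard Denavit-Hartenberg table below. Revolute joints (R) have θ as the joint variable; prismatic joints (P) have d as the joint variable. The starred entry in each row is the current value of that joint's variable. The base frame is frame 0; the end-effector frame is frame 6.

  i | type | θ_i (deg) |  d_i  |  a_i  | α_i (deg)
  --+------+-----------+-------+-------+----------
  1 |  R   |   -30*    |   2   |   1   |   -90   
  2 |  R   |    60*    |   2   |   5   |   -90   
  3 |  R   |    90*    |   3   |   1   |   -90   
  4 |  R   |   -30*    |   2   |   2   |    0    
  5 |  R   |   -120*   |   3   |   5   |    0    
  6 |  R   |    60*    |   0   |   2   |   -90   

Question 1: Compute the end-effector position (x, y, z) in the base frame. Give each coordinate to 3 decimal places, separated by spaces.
after link 1: o_1 = (0.8660, -0.5000, 2.0000)
after link 2: o_2 = (4.0311, -0.0179, -2.3301)
after link 3: o_3 = (1.2811, 0.4151, -3.8301)
after link 4: o_4 = (-1.2010, -0.1519, -2.5981)
after link 5: o_5 = (-2.2099, 5.4306, -1.2500)
after link 6: o_6 = (-3.7099, 6.2966, -2.2500)

-3.710 6.297 -2.250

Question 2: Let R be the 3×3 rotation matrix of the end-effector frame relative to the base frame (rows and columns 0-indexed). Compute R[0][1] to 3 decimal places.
0.433

End-effector y-axis (col 1 of R) = (0.4330,-0.2500,-0.8660)
R[0][1] = 0.4330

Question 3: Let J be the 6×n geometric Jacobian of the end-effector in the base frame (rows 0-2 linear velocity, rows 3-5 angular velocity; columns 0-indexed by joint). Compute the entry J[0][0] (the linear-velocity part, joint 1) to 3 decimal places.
-6.297

axis z_0 = ẑ; lever o_n−o_0 = (-3.7099,6.2966,-2.2500)
cross product → J_v[:, 0] = (-6.2966,-3.7099,0.0000)
J_ω[:, 0] = z_0
entry J[0][0] = -6.2966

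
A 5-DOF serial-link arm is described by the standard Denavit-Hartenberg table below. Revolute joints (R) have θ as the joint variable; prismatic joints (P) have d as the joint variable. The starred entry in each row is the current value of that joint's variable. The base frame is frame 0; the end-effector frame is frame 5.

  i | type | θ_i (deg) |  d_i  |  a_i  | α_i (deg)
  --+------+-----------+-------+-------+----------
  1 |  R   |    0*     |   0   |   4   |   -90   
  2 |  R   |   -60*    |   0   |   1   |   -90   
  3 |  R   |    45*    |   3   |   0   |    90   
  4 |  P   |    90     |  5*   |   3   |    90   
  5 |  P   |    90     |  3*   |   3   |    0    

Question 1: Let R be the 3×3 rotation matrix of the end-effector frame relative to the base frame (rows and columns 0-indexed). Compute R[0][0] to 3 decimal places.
End-effector x-axis (col 0 of R) = (0.3536,0.7071,0.6124)
R[0][0] = 0.3536

0.354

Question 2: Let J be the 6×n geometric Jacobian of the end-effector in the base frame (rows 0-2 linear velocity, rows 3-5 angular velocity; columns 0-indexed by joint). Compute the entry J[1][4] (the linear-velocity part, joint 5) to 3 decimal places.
-0.707

prismatic axis z_4 = (0.3536,-0.7071,0.6124)
J_v[:, 4] = z_4; J_ω[:, 4] = (0,0,0)
entry J[1][4] = -0.7071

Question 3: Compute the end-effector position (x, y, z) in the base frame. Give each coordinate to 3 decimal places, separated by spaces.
13.585 3.536 4.602

after link 1: o_1 = (4.0000, 0.0000, 0.0000)
after link 2: o_2 = (4.5000, -0.0000, 0.8660)
after link 3: o_3 = (7.0981, 0.0000, -0.6340)
after link 4: o_4 = (11.4639, 3.5355, 0.9279)
after link 5: o_5 = (13.5852, 3.5355, 4.6021)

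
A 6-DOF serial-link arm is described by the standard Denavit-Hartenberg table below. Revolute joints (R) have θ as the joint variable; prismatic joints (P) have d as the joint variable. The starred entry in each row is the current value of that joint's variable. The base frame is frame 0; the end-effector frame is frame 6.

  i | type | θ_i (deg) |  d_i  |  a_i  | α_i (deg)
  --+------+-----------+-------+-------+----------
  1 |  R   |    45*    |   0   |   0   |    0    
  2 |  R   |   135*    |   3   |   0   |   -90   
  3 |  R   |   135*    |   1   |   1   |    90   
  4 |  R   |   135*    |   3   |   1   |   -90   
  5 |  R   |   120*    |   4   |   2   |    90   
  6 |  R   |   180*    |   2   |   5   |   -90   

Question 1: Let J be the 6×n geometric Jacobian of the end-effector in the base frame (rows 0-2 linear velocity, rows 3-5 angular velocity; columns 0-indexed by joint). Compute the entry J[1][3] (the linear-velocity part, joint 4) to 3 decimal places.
axis z_3 = (-0.7071,0.0000,-0.7071); lever o_n−o_3 = (-7.3674,-0.1641,0.8647)
cross product → J_v[:, 3] = (-0.1160,5.8209,0.1160)
J_ω[:, 3] = z_3
entry J[1][3] = 5.8209

5.821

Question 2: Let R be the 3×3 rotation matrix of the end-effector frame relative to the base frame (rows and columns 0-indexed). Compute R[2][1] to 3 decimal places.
End-effector y-axis (col 1 of R) = (0.0795,0.6124,-0.7866)
R[2][1] = -0.7866

-0.787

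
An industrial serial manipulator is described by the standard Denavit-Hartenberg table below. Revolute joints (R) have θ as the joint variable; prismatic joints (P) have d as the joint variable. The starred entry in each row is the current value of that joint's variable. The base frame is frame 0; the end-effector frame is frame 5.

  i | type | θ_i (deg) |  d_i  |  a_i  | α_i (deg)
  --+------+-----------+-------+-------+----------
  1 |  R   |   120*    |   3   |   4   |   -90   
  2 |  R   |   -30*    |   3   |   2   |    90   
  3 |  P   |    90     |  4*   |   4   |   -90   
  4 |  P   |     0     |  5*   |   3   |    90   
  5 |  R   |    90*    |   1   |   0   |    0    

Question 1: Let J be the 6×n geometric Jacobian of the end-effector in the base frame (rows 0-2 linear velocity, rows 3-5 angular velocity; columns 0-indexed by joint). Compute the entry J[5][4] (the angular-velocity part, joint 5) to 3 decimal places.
0.866

axis z_4 = (0.2500,-0.4330,0.8660); lever o_n−o_4 = (0.2500,-0.4330,0.8660)
cross product → J_v[:, 4] = (0.0000,0.0000,-0.0000)
J_ω[:, 4] = z_4
entry J[5][4] = 0.8660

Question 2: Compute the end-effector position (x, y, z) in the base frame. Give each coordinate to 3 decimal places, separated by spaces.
-8.111 -5.951 5.830

after link 1: o_1 = (-2.0000, 3.4641, 3.0000)
after link 2: o_2 = (-5.4641, 3.4641, 4.0000)
after link 3: o_3 = (-7.9282, -0.2679, 7.4641)
after link 4: o_4 = (-8.3612, -5.5179, 4.9641)
after link 5: o_5 = (-8.1112, -5.9510, 5.8301)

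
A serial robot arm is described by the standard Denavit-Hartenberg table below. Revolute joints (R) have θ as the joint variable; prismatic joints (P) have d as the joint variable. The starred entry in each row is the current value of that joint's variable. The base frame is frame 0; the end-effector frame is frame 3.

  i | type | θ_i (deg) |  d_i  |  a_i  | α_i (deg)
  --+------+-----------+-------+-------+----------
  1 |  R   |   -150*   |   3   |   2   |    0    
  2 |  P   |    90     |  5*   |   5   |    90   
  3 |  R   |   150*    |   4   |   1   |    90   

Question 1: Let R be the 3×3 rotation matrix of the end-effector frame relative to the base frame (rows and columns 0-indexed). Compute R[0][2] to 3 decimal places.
0.250

End-effector z-axis (col 2 of R) = (0.2500,-0.4330,0.8660)
R[0][2] = 0.2500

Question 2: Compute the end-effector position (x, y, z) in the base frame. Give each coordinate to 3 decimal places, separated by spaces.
-3.129 -6.580 8.500

after link 1: o_1 = (-1.7321, -1.0000, 3.0000)
after link 2: o_2 = (0.7679, -5.3301, 8.0000)
after link 3: o_3 = (-3.1292, -6.5801, 8.5000)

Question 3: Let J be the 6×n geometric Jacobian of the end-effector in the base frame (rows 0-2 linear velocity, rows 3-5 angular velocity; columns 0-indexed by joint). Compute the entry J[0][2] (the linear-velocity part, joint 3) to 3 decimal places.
axis z_2 = (-0.8660,-0.5000,0.0000); lever o_n−o_2 = (-3.8971,-1.2500,0.5000)
cross product → J_v[:, 2] = (-0.2500,0.4330,-0.8660)
J_ω[:, 2] = z_2
entry J[0][2] = -0.2500

-0.250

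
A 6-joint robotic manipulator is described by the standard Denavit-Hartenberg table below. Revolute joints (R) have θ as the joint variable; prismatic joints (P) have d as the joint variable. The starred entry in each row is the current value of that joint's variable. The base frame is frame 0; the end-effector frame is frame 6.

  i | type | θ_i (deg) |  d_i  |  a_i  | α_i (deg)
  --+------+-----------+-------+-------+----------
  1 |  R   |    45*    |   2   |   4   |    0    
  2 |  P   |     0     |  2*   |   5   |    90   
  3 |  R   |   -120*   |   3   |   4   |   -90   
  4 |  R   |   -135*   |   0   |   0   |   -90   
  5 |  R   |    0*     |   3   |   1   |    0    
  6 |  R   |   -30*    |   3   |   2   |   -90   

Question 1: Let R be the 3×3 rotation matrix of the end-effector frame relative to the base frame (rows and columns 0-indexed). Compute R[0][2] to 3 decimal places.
End-effector z-axis (col 2 of R) = (-0.1553,-0.6553,0.7392)
R[0][2] = -0.1553

-0.155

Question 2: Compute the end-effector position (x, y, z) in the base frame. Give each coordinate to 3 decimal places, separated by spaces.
11.232 -1.742 -1.965

after link 1: o_1 = (2.8284, 2.8284, 2.0000)
after link 2: o_2 = (6.3640, 6.3640, 4.0000)
after link 3: o_3 = (7.0711, 2.8284, 0.5359)
after link 4: o_4 = (7.0711, 2.8284, 0.5359)
after link 5: o_5 = (8.5711, 0.3284, -0.6888)
after link 6: o_6 = (11.2325, -1.7422, -1.9653)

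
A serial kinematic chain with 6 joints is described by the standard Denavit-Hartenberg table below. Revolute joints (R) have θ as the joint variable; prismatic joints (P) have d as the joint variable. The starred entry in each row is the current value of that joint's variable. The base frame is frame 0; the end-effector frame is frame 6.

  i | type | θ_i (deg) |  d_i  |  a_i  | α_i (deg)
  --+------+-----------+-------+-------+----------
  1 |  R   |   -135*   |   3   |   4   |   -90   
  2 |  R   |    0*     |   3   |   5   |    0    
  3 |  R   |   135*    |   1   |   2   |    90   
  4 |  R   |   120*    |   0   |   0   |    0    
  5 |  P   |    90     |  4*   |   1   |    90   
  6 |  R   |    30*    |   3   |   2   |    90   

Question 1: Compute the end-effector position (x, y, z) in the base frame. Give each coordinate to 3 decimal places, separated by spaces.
after link 1: o_1 = (-2.8284, -2.8284, 3.0000)
after link 2: o_2 = (-4.2426, -8.4853, 3.0000)
after link 3: o_3 = (-2.5355, -8.1924, 1.5858)
after link 4: o_4 = (-2.5355, -8.1924, 1.5858)
after link 5: o_5 = (-5.3221, -10.2718, -0.6303)
after link 6: o_6 = (-6.0974, -13.4966, 0.7839)

-6.097 -13.497 0.784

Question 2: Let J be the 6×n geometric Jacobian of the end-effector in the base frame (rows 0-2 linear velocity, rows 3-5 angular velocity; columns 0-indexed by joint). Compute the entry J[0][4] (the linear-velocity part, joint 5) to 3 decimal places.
-0.500

prismatic axis z_4 = (-0.5000,-0.5000,-0.7071)
J_v[:, 4] = z_4; J_ω[:, 4] = (0,0,0)
entry J[0][4] = -0.5000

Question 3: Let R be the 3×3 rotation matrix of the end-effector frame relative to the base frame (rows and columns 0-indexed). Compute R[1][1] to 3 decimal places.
-0.862

End-effector y-axis (col 1 of R) = (0.3624,-0.8624,0.3536)
R[1][1] = -0.8624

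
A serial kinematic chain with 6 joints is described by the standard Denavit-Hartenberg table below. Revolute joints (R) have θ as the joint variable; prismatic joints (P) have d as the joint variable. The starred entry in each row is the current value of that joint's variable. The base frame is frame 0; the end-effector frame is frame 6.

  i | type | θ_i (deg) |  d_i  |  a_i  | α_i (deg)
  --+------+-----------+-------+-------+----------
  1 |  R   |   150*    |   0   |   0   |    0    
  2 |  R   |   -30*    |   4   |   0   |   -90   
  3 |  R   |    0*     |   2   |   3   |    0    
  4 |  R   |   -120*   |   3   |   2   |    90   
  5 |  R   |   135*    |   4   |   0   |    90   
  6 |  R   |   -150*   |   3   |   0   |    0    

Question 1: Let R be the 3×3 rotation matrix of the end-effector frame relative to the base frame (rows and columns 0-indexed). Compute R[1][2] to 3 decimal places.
-0.660

End-effector z-axis (col 2 of R) = (-0.4356,-0.6597,0.6124)
R[1][2] = -0.6597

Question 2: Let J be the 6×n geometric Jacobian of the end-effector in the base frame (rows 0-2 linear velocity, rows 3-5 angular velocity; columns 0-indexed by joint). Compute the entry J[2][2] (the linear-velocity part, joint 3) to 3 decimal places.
axis z_2 = (-0.8660,-0.5000,0.0000); lever o_n−o_2 = (-4.9049,-5.7472,1.5692)
cross product → J_v[:, 2] = (-0.7846,1.3589,2.5248)
J_ω[:, 2] = z_2
entry J[2][2] = 2.5248

2.525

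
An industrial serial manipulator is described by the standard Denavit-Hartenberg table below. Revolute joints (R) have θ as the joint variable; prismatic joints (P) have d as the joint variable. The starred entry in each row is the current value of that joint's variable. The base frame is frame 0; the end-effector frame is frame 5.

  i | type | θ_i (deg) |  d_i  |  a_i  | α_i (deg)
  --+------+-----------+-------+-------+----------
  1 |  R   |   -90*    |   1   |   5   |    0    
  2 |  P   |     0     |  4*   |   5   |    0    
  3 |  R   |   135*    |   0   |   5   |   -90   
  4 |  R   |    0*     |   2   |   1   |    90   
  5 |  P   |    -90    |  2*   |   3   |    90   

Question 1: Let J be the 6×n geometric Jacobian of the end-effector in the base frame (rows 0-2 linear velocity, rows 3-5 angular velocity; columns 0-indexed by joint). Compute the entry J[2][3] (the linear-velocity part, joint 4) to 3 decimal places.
-1.000

axis z_3 = (-0.7071,0.7071,0.0000); lever o_n−o_3 = (1.4142,0.0000,2.0000)
cross product → J_v[:, 3] = (1.4142,1.4142,-1.0000)
J_ω[:, 3] = z_3
entry J[2][3] = -1.0000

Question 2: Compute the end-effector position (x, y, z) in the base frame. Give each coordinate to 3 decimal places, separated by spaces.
4.950 -6.464 7.000

after link 1: o_1 = (0.0000, -5.0000, 1.0000)
after link 2: o_2 = (0.0000, -10.0000, 5.0000)
after link 3: o_3 = (3.5355, -6.4645, 5.0000)
after link 4: o_4 = (2.8284, -4.3431, 5.0000)
after link 5: o_5 = (4.9497, -6.4645, 7.0000)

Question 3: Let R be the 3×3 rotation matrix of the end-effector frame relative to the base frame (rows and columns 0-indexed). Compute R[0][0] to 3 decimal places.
End-effector x-axis (col 0 of R) = (0.7071,-0.7071,0.0000)
R[0][0] = 0.7071

0.707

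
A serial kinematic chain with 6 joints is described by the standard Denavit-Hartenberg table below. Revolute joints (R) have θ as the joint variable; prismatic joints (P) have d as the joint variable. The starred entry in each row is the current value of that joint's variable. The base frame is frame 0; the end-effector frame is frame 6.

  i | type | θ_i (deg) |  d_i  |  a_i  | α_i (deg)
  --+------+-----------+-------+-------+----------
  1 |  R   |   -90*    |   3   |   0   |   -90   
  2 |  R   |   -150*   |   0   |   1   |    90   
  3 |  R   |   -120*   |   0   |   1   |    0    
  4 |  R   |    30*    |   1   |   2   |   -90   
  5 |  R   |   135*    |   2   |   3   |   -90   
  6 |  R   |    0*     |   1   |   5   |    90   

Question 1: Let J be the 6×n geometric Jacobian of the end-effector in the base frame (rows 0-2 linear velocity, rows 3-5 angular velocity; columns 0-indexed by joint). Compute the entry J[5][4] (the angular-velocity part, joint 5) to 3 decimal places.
axis z_4 = (0.0000,0.8660,0.5000); lever o_n−o_4 = (6.3640,-0.7428,5.2866)
cross product → J_v[:, 4] = (4.9497,3.1820,-5.5114)
J_ω[:, 4] = z_4
entry J[5][4] = 0.5000

0.500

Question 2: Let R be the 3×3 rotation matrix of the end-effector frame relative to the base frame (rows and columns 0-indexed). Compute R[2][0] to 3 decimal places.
End-effector x-axis (col 0 of R) = (0.7071,-0.3536,0.6124)
R[2][0] = 0.6124

0.612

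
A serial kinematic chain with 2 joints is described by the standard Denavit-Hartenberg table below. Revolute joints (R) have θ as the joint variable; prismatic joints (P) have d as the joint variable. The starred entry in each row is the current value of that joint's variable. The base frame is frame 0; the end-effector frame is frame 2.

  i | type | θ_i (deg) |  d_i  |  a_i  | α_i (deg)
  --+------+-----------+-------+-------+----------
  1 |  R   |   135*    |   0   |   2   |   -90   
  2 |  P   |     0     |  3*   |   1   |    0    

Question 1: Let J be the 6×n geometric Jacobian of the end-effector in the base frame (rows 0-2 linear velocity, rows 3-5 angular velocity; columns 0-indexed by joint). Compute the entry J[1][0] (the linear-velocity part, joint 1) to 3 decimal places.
-4.243

axis z_0 = ẑ; lever o_n−o_0 = (-4.2426,0.0000,0.0000)
cross product → J_v[:, 0] = (-0.0000,-4.2426,0.0000)
J_ω[:, 0] = z_0
entry J[1][0] = -4.2426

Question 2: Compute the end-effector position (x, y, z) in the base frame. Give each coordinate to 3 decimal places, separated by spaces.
after link 1: o_1 = (-1.4142, 1.4142, 0.0000)
after link 2: o_2 = (-4.2426, 0.0000, 0.0000)

-4.243 0.000 0.000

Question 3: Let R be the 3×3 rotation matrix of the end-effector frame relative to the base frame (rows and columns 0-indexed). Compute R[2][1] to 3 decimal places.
-1.000

End-effector y-axis (col 1 of R) = (-0.0000,-0.0000,-1.0000)
R[2][1] = -1.0000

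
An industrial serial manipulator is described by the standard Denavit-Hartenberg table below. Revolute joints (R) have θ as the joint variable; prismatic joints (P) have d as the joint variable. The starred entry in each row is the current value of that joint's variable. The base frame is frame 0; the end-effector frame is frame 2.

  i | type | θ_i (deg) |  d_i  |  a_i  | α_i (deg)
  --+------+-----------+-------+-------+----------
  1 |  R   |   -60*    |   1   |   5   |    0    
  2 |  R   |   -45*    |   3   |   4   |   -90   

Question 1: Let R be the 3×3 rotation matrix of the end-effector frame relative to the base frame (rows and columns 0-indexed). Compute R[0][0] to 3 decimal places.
End-effector x-axis (col 0 of R) = (-0.2588,-0.9659,0.0000)
R[0][0] = -0.2588

-0.259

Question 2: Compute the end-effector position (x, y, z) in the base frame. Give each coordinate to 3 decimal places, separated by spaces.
1.465 -8.194 4.000

after link 1: o_1 = (2.5000, -4.3301, 1.0000)
after link 2: o_2 = (1.4647, -8.1938, 4.0000)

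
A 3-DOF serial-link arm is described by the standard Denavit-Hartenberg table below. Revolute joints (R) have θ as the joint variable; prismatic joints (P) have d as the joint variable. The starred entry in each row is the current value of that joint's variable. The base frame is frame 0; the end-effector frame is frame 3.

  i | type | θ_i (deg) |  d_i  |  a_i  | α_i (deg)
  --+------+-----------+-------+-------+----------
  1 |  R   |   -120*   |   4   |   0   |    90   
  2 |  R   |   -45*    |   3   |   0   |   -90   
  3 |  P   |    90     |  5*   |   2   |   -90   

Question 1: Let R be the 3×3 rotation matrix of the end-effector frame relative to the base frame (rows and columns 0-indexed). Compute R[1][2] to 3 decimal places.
End-effector z-axis (col 2 of R) = (0.3536,0.6124,0.7071)
R[1][2] = 0.6124

0.612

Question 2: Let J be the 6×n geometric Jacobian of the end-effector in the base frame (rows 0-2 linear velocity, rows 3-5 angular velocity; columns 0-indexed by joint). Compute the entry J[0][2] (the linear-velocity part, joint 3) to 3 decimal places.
-0.354

prismatic axis z_2 = (-0.3536,-0.6124,0.7071)
J_v[:, 2] = z_2; J_ω[:, 2] = (0,0,0)
entry J[0][2] = -0.3536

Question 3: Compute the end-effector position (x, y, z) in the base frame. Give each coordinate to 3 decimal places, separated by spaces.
after link 1: o_1 = (0.0000, 0.0000, 4.0000)
after link 2: o_2 = (-2.5981, 1.5000, 4.0000)
after link 3: o_3 = (-2.6338, -2.5619, 7.5355)

-2.634 -2.562 7.536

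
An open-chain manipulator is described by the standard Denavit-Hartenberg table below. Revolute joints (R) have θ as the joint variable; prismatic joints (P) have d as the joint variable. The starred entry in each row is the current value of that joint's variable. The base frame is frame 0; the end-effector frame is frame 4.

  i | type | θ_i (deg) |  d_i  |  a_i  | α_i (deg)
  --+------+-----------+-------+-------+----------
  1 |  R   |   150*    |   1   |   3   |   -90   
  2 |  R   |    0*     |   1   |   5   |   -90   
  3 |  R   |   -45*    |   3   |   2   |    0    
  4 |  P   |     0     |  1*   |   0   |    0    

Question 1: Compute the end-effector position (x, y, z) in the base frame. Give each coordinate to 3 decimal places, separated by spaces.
-9.360 2.616 -3.000

after link 1: o_1 = (-2.5981, 1.5000, 1.0000)
after link 2: o_2 = (-7.4282, 3.1340, 1.0000)
after link 3: o_3 = (-9.3601, 2.6163, -2.0000)
after link 4: o_4 = (-9.3601, 2.6163, -3.0000)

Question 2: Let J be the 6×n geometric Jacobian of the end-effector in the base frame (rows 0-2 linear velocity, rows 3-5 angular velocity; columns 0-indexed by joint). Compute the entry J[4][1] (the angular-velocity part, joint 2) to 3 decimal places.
-0.866

axis z_1 = (-0.5000,-0.8660,0.0000); lever o_n−o_1 = (-6.7620,1.1163,-4.0000)
cross product → J_v[:, 1] = (3.4641,-2.0000,-6.4142)
J_ω[:, 1] = z_1
entry J[4][1] = -0.8660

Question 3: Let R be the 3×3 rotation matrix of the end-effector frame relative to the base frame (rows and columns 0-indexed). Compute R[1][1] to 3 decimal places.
0.966

End-effector y-axis (col 1 of R) = (-0.2588,0.9659,-0.0000)
R[1][1] = 0.9659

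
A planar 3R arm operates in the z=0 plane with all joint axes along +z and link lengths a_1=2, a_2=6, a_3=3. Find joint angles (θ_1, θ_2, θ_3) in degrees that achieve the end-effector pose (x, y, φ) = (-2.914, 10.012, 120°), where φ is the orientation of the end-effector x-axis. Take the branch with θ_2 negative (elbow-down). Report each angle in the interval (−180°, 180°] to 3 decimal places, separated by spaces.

135.012 -45.017 30.005

wrist centre = target − a_3·(cos φ, sin φ) = (-1.4140, 7.4139)
cos θ_2 = (56.9657−2²−6²)/(2·2·6) = 0.7069; θ_2 = -45.0165° (elbow-down)
β = atan2(7.4139,-1.4140) = 100.7979°; ψ = atan2(-4.2439,6.2414) = -34.2138°
θ_1 = β − ψ = 135.0117°
θ_3 = φ − θ_1 − θ_2 = 30.0048° (wrapped to (-180°,180°])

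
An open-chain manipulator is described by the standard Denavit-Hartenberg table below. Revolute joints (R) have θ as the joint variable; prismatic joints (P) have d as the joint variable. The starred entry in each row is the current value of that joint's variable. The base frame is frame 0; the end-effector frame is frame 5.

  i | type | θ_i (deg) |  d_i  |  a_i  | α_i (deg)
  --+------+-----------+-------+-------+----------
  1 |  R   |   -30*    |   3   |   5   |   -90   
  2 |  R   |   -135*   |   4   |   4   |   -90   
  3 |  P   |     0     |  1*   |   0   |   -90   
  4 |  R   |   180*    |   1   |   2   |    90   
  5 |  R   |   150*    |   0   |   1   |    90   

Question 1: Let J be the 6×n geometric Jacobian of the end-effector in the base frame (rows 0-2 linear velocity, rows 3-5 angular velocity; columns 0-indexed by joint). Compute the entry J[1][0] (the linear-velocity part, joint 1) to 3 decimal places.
axis z_0 = ẑ; lever o_n−o_0 = (4.4374,0.3248,5.7337)
cross product → J_v[:, 0] = (-0.3248,4.4374,0.0000)
J_ω[:, 0] = z_0
entry J[1][0] = 4.4374

4.437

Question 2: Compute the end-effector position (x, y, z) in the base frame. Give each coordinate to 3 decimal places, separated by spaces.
after link 1: o_1 = (4.3301, -2.5000, 3.0000)
after link 2: o_2 = (3.8806, 2.3783, 5.8284)
after link 3: o_3 = (4.4930, 2.0248, 6.5355)
after link 4: o_4 = (5.2178, 0.4516, 5.1213)
after link 5: o_5 = (4.4374, 0.3248, 5.7337)

4.437 0.325 5.734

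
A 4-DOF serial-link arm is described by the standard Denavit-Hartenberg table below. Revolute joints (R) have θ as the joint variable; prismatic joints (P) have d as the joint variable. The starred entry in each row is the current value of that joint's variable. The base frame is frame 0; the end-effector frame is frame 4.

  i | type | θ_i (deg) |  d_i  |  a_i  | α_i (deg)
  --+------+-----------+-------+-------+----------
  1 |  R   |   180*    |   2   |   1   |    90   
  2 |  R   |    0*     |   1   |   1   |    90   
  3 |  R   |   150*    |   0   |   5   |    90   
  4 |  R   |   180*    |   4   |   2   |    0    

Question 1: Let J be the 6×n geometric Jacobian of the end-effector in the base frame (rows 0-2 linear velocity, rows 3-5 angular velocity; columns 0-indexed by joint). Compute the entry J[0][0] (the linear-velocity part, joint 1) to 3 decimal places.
-5.964

axis z_0 = ẑ; lever o_n−o_0 = (-1.4019,5.9641,2.0000)
cross product → J_v[:, 0] = (-5.9641,-1.4019,0.0000)
J_ω[:, 0] = z_0
entry J[0][0] = -5.9641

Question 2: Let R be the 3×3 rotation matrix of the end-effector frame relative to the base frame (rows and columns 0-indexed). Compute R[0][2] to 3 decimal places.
End-effector z-axis (col 2 of R) = (-0.5000,0.8660,0.0000)
R[0][2] = -0.5000

-0.500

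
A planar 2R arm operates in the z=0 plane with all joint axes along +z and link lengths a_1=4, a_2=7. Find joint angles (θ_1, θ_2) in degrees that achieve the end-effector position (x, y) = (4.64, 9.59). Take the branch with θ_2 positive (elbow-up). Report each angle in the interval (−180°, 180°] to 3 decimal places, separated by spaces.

45.001 29.999

cos θ_2 = (113.4977−4²−7²)/(2·4·7) = 0.8660; θ_2 = 29.9994° (elbow-up)
β = atan2(9.5900,4.6400) = 64.1806°; ψ = atan2(3.4999,10.0622) = 19.1792°
θ_1 = β − ψ = 45.0014°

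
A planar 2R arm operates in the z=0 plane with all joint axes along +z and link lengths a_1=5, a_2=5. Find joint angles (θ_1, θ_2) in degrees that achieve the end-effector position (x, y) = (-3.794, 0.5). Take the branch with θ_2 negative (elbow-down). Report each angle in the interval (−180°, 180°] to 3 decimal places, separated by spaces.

-120.007 -135.000

cos θ_2 = (14.6444−5²−5²)/(2·5·5) = -0.7071; θ_2 = -135.0004° (elbow-down)
β = atan2(0.5000,-3.7940) = 172.4924°; ψ = atan2(-3.5355,1.4644) = -67.5002°
θ_1 = β − ψ = 239.9926°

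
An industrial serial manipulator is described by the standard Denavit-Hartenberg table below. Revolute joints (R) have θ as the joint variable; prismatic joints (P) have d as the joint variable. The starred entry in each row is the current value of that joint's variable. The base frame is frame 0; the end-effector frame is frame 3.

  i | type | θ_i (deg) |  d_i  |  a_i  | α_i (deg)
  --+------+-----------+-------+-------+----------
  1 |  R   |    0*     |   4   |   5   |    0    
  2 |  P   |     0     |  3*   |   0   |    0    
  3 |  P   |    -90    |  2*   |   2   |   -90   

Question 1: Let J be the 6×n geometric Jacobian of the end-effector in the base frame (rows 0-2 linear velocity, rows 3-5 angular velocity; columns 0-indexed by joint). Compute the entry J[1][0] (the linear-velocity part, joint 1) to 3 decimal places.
5.000

axis z_0 = ẑ; lever o_n−o_0 = (5.0000,-2.0000,9.0000)
cross product → J_v[:, 0] = (2.0000,5.0000,-0.0000)
J_ω[:, 0] = z_0
entry J[1][0] = 5.0000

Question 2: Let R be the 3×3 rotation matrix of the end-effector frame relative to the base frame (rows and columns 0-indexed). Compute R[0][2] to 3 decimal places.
1.000

End-effector z-axis (col 2 of R) = (1.0000,0.0000,0.0000)
R[0][2] = 1.0000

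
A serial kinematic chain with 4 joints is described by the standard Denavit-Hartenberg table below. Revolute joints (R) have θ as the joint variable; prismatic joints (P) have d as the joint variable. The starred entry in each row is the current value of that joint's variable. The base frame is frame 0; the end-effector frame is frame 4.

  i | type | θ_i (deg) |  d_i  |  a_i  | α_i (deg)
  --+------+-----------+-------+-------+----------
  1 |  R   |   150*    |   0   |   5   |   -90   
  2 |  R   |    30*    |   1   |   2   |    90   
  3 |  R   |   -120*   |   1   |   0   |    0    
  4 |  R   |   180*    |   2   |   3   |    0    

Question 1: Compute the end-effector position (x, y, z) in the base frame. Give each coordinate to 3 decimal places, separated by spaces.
after link 1: o_1 = (-4.3301, 2.5000, 0.0000)
after link 2: o_2 = (-6.3301, 2.5000, -1.0000)
after link 3: o_3 = (-6.7631, 2.7500, -0.1340)
after link 4: o_4 = (-10.0532, 1.6495, 0.8481)

-10.053 1.650 0.848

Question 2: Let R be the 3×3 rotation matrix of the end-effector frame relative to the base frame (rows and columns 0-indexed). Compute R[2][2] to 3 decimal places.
0.866

End-effector z-axis (col 2 of R) = (-0.4330,0.2500,0.8660)
R[2][2] = 0.8660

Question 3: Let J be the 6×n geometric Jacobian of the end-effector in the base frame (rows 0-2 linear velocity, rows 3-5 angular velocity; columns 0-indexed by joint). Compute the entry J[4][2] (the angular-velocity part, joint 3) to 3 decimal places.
0.250

axis z_2 = (-0.4330,0.2500,0.8660); lever o_n−o_2 = (-3.7231,-0.8505,1.8481)
cross product → J_v[:, 2] = (1.1986,-2.4240,1.2990)
J_ω[:, 2] = z_2
entry J[4][2] = 0.2500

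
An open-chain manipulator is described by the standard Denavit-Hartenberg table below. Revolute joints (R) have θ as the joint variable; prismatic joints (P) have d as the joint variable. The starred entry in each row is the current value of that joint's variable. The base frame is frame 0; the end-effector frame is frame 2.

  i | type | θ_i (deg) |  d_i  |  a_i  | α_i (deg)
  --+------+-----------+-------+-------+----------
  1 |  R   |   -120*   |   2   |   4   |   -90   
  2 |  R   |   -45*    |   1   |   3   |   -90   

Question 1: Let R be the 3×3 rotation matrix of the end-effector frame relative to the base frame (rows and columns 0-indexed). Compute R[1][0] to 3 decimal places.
-0.612

End-effector x-axis (col 0 of R) = (-0.3536,-0.6124,0.7071)
R[1][0] = -0.6124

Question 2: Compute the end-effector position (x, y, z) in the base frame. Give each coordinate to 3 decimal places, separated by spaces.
-2.195 -5.801 4.121

after link 1: o_1 = (-2.0000, -3.4641, 2.0000)
after link 2: o_2 = (-2.1946, -5.8012, 4.1213)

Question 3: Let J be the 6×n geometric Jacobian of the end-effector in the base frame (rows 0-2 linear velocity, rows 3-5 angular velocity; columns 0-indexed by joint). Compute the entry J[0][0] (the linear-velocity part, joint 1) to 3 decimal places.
5.801

axis z_0 = ẑ; lever o_n−o_0 = (-2.1946,-5.8012,4.1213)
cross product → J_v[:, 0] = (5.8012,-2.1946,0.0000)
J_ω[:, 0] = z_0
entry J[0][0] = 5.8012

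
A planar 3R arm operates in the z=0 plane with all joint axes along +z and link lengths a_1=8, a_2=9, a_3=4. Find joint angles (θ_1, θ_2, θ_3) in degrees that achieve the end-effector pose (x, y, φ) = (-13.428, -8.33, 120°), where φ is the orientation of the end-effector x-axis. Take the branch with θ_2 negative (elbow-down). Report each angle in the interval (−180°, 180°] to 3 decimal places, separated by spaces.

wrist centre = target − a_3·(cos φ, sin φ) = (-11.4280, -11.7941)
cos θ_2 = (269.7000−8²−9²)/(2·8·9) = 0.8660; θ_2 = -30.0061° (elbow-down)
β = atan2(-11.7941,-11.4280) = -134.0968°; ψ = atan2(-4.5008,15.7938) = -15.9062°
θ_1 = β − ψ = -118.1906°
θ_3 = φ − θ_1 − θ_2 = -91.8034° (wrapped to (-180°,180°])

-118.191 -30.006 -91.803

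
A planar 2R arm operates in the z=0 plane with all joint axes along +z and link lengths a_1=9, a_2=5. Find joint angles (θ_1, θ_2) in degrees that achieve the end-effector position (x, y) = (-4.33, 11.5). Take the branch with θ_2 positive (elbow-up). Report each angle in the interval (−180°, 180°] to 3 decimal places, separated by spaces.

89.999 60.001

cos θ_2 = (150.9989−9²−5²)/(2·9·5) = 0.5000; θ_2 = 60.0008° (elbow-up)
β = atan2(11.5000,-4.3300) = 110.6324°; ψ = atan2(4.3302,11.4999) = 20.6333°
θ_1 = β − ψ = 89.9992°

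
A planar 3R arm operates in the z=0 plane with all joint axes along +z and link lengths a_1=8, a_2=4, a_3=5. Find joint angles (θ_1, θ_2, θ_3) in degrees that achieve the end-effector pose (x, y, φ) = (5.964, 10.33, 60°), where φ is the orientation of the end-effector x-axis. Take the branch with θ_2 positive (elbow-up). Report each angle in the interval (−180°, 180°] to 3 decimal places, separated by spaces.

wrist centre = target − a_3·(cos φ, sin φ) = (3.4640, 5.9999)
cos θ_2 = (47.9978−8²−4²)/(2·8·4) = -0.5000; θ_2 = 120.0023° (elbow-up)
β = atan2(5.9999,3.4640) = 60.0002°; ψ = atan2(3.4640,5.9999) = 30.0000°
θ_1 = β − ψ = 30.0002°
θ_3 = φ − θ_1 − θ_2 = -90.0025° (wrapped to (-180°,180°])

30.000 120.002 -90.003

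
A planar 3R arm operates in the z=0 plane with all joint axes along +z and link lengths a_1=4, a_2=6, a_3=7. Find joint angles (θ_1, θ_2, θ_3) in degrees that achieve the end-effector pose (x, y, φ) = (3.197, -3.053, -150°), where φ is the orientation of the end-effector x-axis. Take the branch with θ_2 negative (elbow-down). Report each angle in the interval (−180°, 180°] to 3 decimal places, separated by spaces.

wrist centre = target − a_3·(cos φ, sin φ) = (9.2592, 0.4470)
cos θ_2 = (85.9322−4²−6²)/(2·4·6) = 0.7069; θ_2 = -45.0151° (elbow-down)
β = atan2(0.4470,9.2592) = 2.7639°; ψ = atan2(-4.2438,8.2415) = -27.2450°
θ_1 = β − ψ = 30.0089°
θ_3 = φ − θ_1 − θ_2 = -134.9938° (wrapped to (-180°,180°])

30.009 -45.015 -134.994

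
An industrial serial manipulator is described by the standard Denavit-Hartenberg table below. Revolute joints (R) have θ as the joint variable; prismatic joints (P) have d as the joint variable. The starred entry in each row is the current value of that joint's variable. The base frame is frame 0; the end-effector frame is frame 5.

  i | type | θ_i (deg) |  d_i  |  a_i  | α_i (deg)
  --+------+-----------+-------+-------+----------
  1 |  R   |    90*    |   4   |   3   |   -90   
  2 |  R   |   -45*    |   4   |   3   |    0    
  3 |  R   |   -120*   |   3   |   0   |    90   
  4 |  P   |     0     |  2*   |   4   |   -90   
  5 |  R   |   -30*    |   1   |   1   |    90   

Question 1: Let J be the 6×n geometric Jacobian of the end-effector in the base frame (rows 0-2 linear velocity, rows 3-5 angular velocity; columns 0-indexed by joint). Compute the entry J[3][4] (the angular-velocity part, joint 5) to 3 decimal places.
axis z_4 = (-1.0000,0.0000,0.0000); lever o_n−o_4 = (-1.0000,-0.9659,-0.2588)
cross product → J_v[:, 4] = (0.0000,-0.2588,0.9659)
J_ω[:, 4] = z_4
entry J[3][4] = -1.0000

-1.000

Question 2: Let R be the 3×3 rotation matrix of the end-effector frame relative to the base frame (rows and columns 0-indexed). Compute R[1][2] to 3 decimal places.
End-effector z-axis (col 2 of R) = (-0.0000,0.2588,-0.9659)
R[1][2] = 0.2588

0.259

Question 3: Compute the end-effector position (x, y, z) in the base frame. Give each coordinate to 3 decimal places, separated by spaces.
after link 1: o_1 = (0.0000, 3.0000, 4.0000)
after link 2: o_2 = (-4.0000, 5.1213, 6.1213)
after link 3: o_3 = (-7.0000, 5.1213, 6.1213)
after link 4: o_4 = (-7.0000, 0.7400, 5.2247)
after link 5: o_5 = (-8.0000, -0.2259, 4.9659)

-8.000 -0.226 4.966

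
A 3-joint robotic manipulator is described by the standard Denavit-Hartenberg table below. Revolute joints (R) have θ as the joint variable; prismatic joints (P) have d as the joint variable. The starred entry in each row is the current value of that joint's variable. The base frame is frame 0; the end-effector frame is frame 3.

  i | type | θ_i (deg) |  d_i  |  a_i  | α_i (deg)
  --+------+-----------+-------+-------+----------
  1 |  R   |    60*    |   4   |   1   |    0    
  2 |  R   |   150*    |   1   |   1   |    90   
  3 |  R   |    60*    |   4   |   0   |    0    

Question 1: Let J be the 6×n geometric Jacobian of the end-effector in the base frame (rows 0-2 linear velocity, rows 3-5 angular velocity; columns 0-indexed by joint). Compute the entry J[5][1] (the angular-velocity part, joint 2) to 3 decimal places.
1.000

axis z_1 = (0.0000,0.0000,1.0000); lever o_n−o_1 = (-2.8660,2.9641,1.0000)
cross product → J_v[:, 1] = (-2.9641,-2.8660,0.0000)
J_ω[:, 1] = z_1
entry J[5][1] = 1.0000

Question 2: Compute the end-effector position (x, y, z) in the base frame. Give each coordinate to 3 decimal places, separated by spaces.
-2.366 3.830 5.000

after link 1: o_1 = (0.5000, 0.8660, 4.0000)
after link 2: o_2 = (-0.3660, 0.3660, 5.0000)
after link 3: o_3 = (-2.3660, 3.8301, 5.0000)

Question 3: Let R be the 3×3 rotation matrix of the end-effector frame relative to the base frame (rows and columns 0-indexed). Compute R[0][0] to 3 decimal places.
-0.433

End-effector x-axis (col 0 of R) = (-0.4330,-0.2500,0.8660)
R[0][0] = -0.4330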